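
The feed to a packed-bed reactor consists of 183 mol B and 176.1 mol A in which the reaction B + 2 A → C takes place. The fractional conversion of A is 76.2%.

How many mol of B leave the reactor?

116 mol

A reacted = 0.762 × 176.1 = 134.2 mol; ν_A = −2, so ξ = 134.2/2 = 67.09 mol.
Outlet amounts (n = n₀ + ν ξ):
  B: 183 − 1(67.09) = 115.9
  A: 176.1 − 2(67.09) = 41.91
  C: 0 + 1(67.09) = 67.09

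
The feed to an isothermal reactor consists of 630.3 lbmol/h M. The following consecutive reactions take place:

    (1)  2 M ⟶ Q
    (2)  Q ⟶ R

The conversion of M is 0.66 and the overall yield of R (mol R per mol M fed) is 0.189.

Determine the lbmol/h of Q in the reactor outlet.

88.9 lbmol/h

Conversion of M: M consumed = 2ξ₁ = 0.66 × 630.3 → ξ₁ = 208 lbmol/h.
Yield of R: 1ξ₂ / 630.3 = 0.189 → ξ₂ = 119.1 lbmol/h.
Outlet amounts (n = n₀ + Σ ν·ξ):
  M: 630.3 − 2(208) = 214.3
  Q: 0 + 1(208) − 1(119.1) = 88.87
  R: 0 + 1(119.1) = 119.1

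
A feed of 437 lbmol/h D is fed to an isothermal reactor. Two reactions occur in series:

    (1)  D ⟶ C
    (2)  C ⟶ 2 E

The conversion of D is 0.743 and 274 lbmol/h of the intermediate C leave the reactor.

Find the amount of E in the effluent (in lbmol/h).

Conversion of D: D consumed = 1ξ₁ = 0.743 × 437 → ξ₁ = 324.7 lbmol/h.
C balance: n_C = 0 + 1ξ₁ − 1ξ₂ = 274 → ξ₂ = (1·324.7 − 274)/1 = 50.69 lbmol/h.
Outlet amounts (n = n₀ + Σ ν·ξ):
  D: 437 − 1(324.7) = 112.3
  C: 0 + 1(324.7) − 1(50.69) = 274
  E: 0 + 2(50.69) = 101.4

101 lbmol/h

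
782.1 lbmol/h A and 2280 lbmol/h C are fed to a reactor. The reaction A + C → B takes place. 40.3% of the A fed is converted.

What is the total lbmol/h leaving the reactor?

A reacted = 0.403 × 782.1 = 315.2 lbmol/h; ν_A = −1, so ξ = 315.2/1 = 315.2 lbmol/h.
Outlet amounts (n = n₀ + ν ξ):
  A: 782.1 − 1(315.2) = 466.9
  C: 2280 − 1(315.2) = 1965
  B: 0 + 1(315.2) = 315.2
Total out = 466.9 + 1965 + 315.2 = 2747 lbmol/h.

2750 lbmol/h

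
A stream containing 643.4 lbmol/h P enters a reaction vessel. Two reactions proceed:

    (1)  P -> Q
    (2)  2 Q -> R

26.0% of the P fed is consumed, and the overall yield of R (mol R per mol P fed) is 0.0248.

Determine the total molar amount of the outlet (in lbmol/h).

627 lbmol/h

Conversion of P: P consumed = 1ξ₁ = 0.26 × 643.4 → ξ₁ = 167.3 lbmol/h.
Yield of R: 1ξ₂ / 643.4 = 0.0248 → ξ₂ = 15.96 lbmol/h.
Outlet amounts (n = n₀ + Σ ν·ξ):
  P: 643.4 − 1(167.3) = 476.1
  Q: 0 + 1(167.3) − 2(15.96) = 135.4
  R: 0 + 1(15.96) = 15.96
Total out = 476.1 + 135.4 + 15.96 = 627.4 lbmol/h.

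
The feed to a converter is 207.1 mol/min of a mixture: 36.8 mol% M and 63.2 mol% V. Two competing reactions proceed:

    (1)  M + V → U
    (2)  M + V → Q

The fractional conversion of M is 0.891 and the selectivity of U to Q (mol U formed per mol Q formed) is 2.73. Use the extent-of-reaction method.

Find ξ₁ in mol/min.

Conversion of M: M consumed = 0.891 × 76.21 = 67.91 mol/min = 1ξ₁ + 1ξ₂.
Selectivity: 1ξ₁ / (1ξ₂) = 2.73 → ξ₁ = 2.73 ξ₂.
Substitute: (1·2.73 + 1) ξ₂ = 67.91 → ξ₂ = 18.21 mol/min, ξ₁ = 49.7 mol/min.
Outlet amounts (n = n₀ + Σ ν·ξ):
  M: 76.21 − 1(49.7) − 1(18.21) = 8.307
  V: 130.9 − 1(49.7) − 1(18.21) = 62.98
  U: 0 + 1(49.7) = 49.7
  Q: 0 + 1(18.21) = 18.21

ξ₁ = 49.7 mol/min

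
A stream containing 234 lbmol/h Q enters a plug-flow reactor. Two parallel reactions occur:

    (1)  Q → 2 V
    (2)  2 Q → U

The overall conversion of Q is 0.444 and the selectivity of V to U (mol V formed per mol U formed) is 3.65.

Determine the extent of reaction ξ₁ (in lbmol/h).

ξ₁ = 49.6 lbmol/h

Conversion of Q: Q consumed = 0.444 × 234 = 103.9 lbmol/h = 1ξ₁ + 2ξ₂.
Selectivity: 2ξ₁ / (1ξ₂) = 3.65 → ξ₁ = 1.825 ξ₂.
Substitute: (1·1.825 + 2) ξ₂ = 103.9 → ξ₂ = 27.16 lbmol/h, ξ₁ = 49.57 lbmol/h.
Outlet amounts (n = n₀ + Σ ν·ξ):
  Q: 234 − 1(49.57) − 2(27.16) = 130.1
  V: 0 + 2(49.57) = 99.14
  U: 0 + 1(27.16) = 27.16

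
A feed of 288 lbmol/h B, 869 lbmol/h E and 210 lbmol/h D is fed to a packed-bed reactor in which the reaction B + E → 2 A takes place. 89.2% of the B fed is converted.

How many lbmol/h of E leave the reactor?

612 lbmol/h

B reacted = 0.892 × 288 = 256.9 lbmol/h; ν_B = −1, so ξ = 256.9/1 = 256.9 lbmol/h.
Outlet amounts (n = n₀ + ν ξ):
  B: 288 − 1(256.9) = 31.1
  E: 869 − 1(256.9) = 612.1
  A: 0 + 2(256.9) = 513.8
  D: 210 (inert)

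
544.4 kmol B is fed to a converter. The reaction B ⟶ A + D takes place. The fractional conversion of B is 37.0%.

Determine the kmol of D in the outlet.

201 kmol

B reacted = 0.37 × 544.4 = 201.4 kmol; ν_B = −1, so ξ = 201.4/1 = 201.4 kmol.
Outlet amounts (n = n₀ + ν ξ):
  B: 544.4 − 1(201.4) = 343
  A: 0 + 1(201.4) = 201.4
  D: 0 + 1(201.4) = 201.4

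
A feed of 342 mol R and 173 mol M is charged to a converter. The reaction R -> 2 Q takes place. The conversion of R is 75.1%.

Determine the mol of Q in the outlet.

514 mol

R reacted = 0.751 × 342 = 256.8 mol; ν_R = −1, so ξ = 256.8/1 = 256.8 mol.
Outlet amounts (n = n₀ + ν ξ):
  R: 342 − 1(256.8) = 85.16
  Q: 0 + 2(256.8) = 513.7
  M: 173 (inert)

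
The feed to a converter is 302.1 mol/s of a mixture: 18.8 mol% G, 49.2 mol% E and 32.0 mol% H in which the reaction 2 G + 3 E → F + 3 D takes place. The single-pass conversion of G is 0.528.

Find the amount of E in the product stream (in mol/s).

104 mol/s

G reacted = 0.528 × 56.79 = 29.99 mol/s; ν_G = −2, so ξ = 29.99/2 = 14.99 mol/s.
Outlet amounts (n = n₀ + ν ξ):
  G: 56.79 − 2(14.99) = 26.81
  E: 148.6 − 3(14.99) = 103.7
  F: 0 + 1(14.99) = 14.99
  D: 0 + 3(14.99) = 44.98
  H: 96.67 (inert)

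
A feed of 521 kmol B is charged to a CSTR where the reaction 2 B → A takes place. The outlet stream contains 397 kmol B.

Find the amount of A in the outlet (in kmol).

62 kmol

For B: n = n₀ − 2ξ → 397 = 521 − 2ξ, giving ξ = 62 kmol.
Outlet amounts (n = n₀ + ν ξ):
  B: 521 − 2(62) = 397
  A: 0 + 1(62) = 62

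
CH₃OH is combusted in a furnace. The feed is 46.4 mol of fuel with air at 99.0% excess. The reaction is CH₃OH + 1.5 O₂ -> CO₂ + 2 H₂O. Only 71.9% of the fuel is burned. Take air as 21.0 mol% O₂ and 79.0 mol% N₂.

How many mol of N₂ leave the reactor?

Stoichiometric O₂ = 1.5 × 46.4 = 69.6 mol; O₂ fed = 69.6 × 1.990 = 138.5 mol.
N₂ fed = 138.5 × 79/21 = 521 mol.
Fuel reacted = 0.719 × 46.4 → ξ = 33.36 mol.
Outlet (n = n₀ + ν ξ):
  CH₃OH: 46.4 − 1(33.36) = 13.04
  O₂: 138.5 − 1.5(33.36) = 88.46
  N₂: 521 (inert)
  CO₂: 0 + 1(33.36) = 33.36
  H₂O: 0 + 2(33.36) = 66.72

521 mol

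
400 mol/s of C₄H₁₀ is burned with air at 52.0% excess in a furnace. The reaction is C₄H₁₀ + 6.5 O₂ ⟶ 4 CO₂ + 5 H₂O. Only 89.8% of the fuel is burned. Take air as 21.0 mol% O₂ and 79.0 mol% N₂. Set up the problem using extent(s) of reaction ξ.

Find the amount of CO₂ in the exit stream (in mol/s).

Stoichiometric O₂ = 6.5 × 400 = 2600 mol/s; O₂ fed = 2600 × 1.520 = 3952 mol/s.
N₂ fed = 3952 × 79/21 = 14870 mol/s.
Fuel reacted = 0.898 × 400 → ξ = 359.2 mol/s.
Outlet (n = n₀ + ν ξ):
  C₄H₁₀: 400 − 1(359.2) = 40.8
  O₂: 3952 − 6.5(359.2) = 1617
  N₂: 14870 (inert)
  CO₂: 0 + 4(359.2) = 1437
  H₂O: 0 + 5(359.2) = 1796

1440 mol/s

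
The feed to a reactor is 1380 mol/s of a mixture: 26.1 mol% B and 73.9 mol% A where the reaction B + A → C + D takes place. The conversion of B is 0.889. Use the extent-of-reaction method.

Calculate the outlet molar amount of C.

320 mol/s

B reacted = 0.889 × 360.2 = 320.2 mol/s; ν_B = −1, so ξ = 320.2/1 = 320.2 mol/s.
Outlet amounts (n = n₀ + ν ξ):
  B: 360.2 − 1(320.2) = 39.98
  A: 1020 − 1(320.2) = 699.6
  C: 0 + 1(320.2) = 320.2
  D: 0 + 1(320.2) = 320.2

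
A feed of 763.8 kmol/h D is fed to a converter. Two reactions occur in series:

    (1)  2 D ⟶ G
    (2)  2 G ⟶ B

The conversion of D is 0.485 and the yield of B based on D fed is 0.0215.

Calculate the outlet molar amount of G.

Conversion of D: D consumed = 2ξ₁ = 0.485 × 763.8 → ξ₁ = 185.2 kmol/h.
Yield of B: 1ξ₂ / 763.8 = 0.0215 → ξ₂ = 16.42 kmol/h.
Outlet amounts (n = n₀ + Σ ν·ξ):
  D: 763.8 − 2(185.2) = 393.4
  G: 0 + 1(185.2) − 2(16.42) = 152.4
  B: 0 + 1(16.42) = 16.42

152 kmol/h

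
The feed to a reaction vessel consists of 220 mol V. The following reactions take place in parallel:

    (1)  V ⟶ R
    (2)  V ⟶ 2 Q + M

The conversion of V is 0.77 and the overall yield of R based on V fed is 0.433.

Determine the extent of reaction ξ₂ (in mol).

Yield of R: 1ξ₁ / 220 = 0.433 → ξ₁ = 95.26 mol.
Conversion of V: 1ξ₁ + 1ξ₂ = 0.77 × 220 = 169.4 → ξ₂ = 74.14 mol.
Outlet amounts (n = n₀ + Σ ν·ξ):
  V: 220 − 1(95.26) − 1(74.14) = 50.6
  R: 0 + 1(95.26) = 95.26
  Q: 0 + 2(74.14) = 148.3
  M: 0 + 1(74.14) = 74.14

ξ₂ = 74.1 mol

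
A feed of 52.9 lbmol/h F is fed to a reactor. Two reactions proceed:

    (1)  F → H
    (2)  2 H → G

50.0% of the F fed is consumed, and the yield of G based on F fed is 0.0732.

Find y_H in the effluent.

Conversion of F: F consumed = 1ξ₁ = 0.5 × 52.9 → ξ₁ = 26.45 lbmol/h.
Yield of G: 1ξ₂ / 52.9 = 0.0732 → ξ₂ = 3.872 lbmol/h.
Outlet amounts (n = n₀ + Σ ν·ξ):
  F: 52.9 − 1(26.45) = 26.45
  H: 0 + 1(26.45) − 2(3.872) = 18.71
  G: 0 + 1(3.872) = 3.872
Total out = 49.03 lbmol/h; y_H = 18.71 / 49.03 = 0.3815.

0.382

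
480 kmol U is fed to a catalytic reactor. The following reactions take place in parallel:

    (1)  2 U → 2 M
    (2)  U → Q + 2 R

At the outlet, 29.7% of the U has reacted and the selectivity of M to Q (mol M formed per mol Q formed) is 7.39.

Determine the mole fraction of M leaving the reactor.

0.244

Conversion of U: U consumed = 0.297 × 480 = 142.6 kmol = 2ξ₁ + 1ξ₂.
Selectivity: 2ξ₁ / (1ξ₂) = 7.39 → ξ₁ = 3.695 ξ₂.
Substitute: (2·3.695 + 1) ξ₂ = 142.6 → ξ₂ = 16.99 kmol, ξ₁ = 62.78 kmol.
Outlet amounts (n = n₀ + Σ ν·ξ):
  U: 480 − 2(62.78) − 1(16.99) = 337.4
  M: 0 + 2(62.78) = 125.6
  Q: 0 + 1(16.99) = 16.99
  R: 0 + 2(16.99) = 33.98
Total out = 514 kmol; y_M = 125.6 / 514 = 0.2443.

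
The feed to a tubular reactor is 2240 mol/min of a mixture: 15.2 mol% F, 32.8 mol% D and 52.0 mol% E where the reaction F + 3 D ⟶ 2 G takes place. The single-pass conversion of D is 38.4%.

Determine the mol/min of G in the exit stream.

188 mol/min

D reacted = 0.384 × 734.7 = 282.1 mol/min; ν_D = −3, so ξ = 282.1/3 = 94.04 mol/min.
Outlet amounts (n = n₀ + ν ξ):
  F: 340.5 − 1(94.04) = 246.4
  D: 734.7 − 3(94.04) = 452.6
  G: 0 + 2(94.04) = 188.1
  E: 1165 (inert)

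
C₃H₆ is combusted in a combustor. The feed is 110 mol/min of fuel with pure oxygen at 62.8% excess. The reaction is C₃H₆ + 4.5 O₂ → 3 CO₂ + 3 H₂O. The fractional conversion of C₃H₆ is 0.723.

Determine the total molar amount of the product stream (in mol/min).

956 mol/min

Stoichiometric O₂ = 4.5 × 110 = 495 mol/min; O₂ fed = 495 × 1.628 = 805.9 mol/min.
Fuel reacted = 0.723 × 110 → ξ = 79.53 mol/min.
Outlet (n = n₀ + ν ξ):
  C₃H₆: 110 − 1(79.53) = 30.47
  O₂: 805.9 − 4.5(79.53) = 448
  CO₂: 0 + 3(79.53) = 238.6
  H₂O: 0 + 3(79.53) = 238.6
Total out = 30.47 + 448 + 238.6 + 238.6 = 955.6 mol/min.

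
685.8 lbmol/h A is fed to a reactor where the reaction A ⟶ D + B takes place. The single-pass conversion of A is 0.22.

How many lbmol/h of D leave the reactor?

151 lbmol/h

A reacted = 0.22 × 685.8 = 150.9 lbmol/h; ν_A = −1, so ξ = 150.9/1 = 150.9 lbmol/h.
Outlet amounts (n = n₀ + ν ξ):
  A: 685.8 − 1(150.9) = 534.9
  D: 0 + 1(150.9) = 150.9
  B: 0 + 1(150.9) = 150.9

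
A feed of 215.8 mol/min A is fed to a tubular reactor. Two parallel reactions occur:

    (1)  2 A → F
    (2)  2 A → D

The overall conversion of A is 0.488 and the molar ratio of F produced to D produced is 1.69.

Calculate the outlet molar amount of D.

Conversion of A: A consumed = 0.488 × 215.8 = 105.3 mol/min = 2ξ₁ + 2ξ₂.
Selectivity: 1ξ₁ / (1ξ₂) = 1.69 → ξ₁ = 1.69 ξ₂.
Substitute: (2·1.69 + 2) ξ₂ = 105.3 → ξ₂ = 19.57 mol/min, ξ₁ = 33.08 mol/min.
Outlet amounts (n = n₀ + Σ ν·ξ):
  A: 215.8 − 2(33.08) − 2(19.57) = 110.5
  F: 0 + 1(33.08) = 33.08
  D: 0 + 1(19.57) = 19.57

19.6 mol/min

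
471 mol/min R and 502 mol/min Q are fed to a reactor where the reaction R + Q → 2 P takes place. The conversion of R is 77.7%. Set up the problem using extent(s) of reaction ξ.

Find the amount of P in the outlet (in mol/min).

R reacted = 0.777 × 471 = 366 mol/min; ν_R = −1, so ξ = 366/1 = 366 mol/min.
Outlet amounts (n = n₀ + ν ξ):
  R: 471 − 1(366) = 105
  Q: 502 − 1(366) = 136
  P: 0 + 2(366) = 731.9

732 mol/min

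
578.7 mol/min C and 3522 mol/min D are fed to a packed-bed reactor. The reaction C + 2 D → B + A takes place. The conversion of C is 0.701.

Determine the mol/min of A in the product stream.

406 mol/min

C reacted = 0.701 × 578.7 = 405.7 mol/min; ν_C = −1, so ξ = 405.7/1 = 405.7 mol/min.
Outlet amounts (n = n₀ + ν ξ):
  C: 578.7 − 1(405.7) = 173
  D: 3522 − 2(405.7) = 2711
  B: 0 + 1(405.7) = 405.7
  A: 0 + 1(405.7) = 405.7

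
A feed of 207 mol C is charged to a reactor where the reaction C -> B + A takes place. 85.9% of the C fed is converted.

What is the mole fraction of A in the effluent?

C reacted = 0.859 × 207 = 177.8 mol; ν_C = −1, so ξ = 177.8/1 = 177.8 mol.
Outlet amounts (n = n₀ + ν ξ):
  C: 207 − 1(177.8) = 29.19
  B: 0 + 1(177.8) = 177.8
  A: 0 + 1(177.8) = 177.8
Total out = 384.8 mol; y_A = 177.8 / 384.8 = 0.4621.

0.462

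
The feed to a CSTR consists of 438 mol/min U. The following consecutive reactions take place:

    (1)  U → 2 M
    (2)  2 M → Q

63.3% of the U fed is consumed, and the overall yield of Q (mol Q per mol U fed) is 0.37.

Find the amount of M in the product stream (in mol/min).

Conversion of U: U consumed = 1ξ₁ = 0.633 × 438 → ξ₁ = 277.3 mol/min.
Yield of Q: 1ξ₂ / 438 = 0.37 → ξ₂ = 162.1 mol/min.
Outlet amounts (n = n₀ + Σ ν·ξ):
  U: 438 − 1(277.3) = 160.7
  M: 0 + 2(277.3) − 2(162.1) = 230.4
  Q: 0 + 1(162.1) = 162.1

230 mol/min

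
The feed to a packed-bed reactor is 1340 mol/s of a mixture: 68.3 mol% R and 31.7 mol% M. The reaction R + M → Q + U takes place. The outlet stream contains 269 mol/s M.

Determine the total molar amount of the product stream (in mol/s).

For M: n = n₀ − 1ξ → 269 = 424.8 − 1ξ, giving ξ = 155.8 mol/s.
Outlet amounts (n = n₀ + ν ξ):
  R: 915.2 − 1(155.8) = 759.4
  M: 424.8 − 1(155.8) = 269
  Q: 0 + 1(155.8) = 155.8
  U: 0 + 1(155.8) = 155.8
Total out = 759.4 + 269 + 155.8 + 155.8 = 1340 mol/s.

1340 mol/s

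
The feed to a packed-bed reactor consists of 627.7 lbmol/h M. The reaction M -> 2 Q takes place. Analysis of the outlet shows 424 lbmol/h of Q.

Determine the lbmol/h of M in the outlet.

416 lbmol/h

For Q: n = n₀ + 2ξ → 424 = 0 + 2ξ, giving ξ = 212 lbmol/h.
Outlet amounts (n = n₀ + ν ξ):
  M: 627.7 − 1(212) = 415.7
  Q: 0 + 2(212) = 424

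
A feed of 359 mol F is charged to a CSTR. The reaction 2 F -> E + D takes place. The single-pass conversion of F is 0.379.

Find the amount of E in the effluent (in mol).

68 mol

F reacted = 0.379 × 359 = 136.1 mol; ν_F = −2, so ξ = 136.1/2 = 68.03 mol.
Outlet amounts (n = n₀ + ν ξ):
  F: 359 − 2(68.03) = 222.9
  E: 0 + 1(68.03) = 68.03
  D: 0 + 1(68.03) = 68.03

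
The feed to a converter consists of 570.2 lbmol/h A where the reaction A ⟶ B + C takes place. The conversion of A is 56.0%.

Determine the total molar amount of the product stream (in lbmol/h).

890 lbmol/h

A reacted = 0.56 × 570.2 = 319.3 lbmol/h; ν_A = −1, so ξ = 319.3/1 = 319.3 lbmol/h.
Outlet amounts (n = n₀ + ν ξ):
  A: 570.2 − 1(319.3) = 250.9
  B: 0 + 1(319.3) = 319.3
  C: 0 + 1(319.3) = 319.3
Total out = 250.9 + 319.3 + 319.3 = 889.5 lbmol/h.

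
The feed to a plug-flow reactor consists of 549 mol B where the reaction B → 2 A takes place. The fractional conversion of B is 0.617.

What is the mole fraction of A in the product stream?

0.763

B reacted = 0.617 × 549 = 338.7 mol; ν_B = −1, so ξ = 338.7/1 = 338.7 mol.
Outlet amounts (n = n₀ + ν ξ):
  B: 549 − 1(338.7) = 210.3
  A: 0 + 2(338.7) = 677.5
Total out = 887.7 mol; y_A = 677.5 / 887.7 = 0.7631.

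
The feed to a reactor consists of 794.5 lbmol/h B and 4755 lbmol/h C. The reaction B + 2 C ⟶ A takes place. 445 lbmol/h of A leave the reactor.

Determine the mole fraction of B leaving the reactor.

For A: n = n₀ + 1ξ → 445 = 0 + 1ξ, giving ξ = 445 lbmol/h.
Outlet amounts (n = n₀ + ν ξ):
  B: 794.5 − 1(445) = 349.5
  C: 4755 − 2(445) = 3865
  A: 0 + 1(445) = 445
Total out = 4660 lbmol/h; y_B = 349.5 / 4660 = 0.07501.

0.075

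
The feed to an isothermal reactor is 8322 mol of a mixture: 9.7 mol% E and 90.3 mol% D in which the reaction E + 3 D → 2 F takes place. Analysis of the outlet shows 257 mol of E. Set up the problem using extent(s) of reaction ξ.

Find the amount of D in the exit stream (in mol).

For E: n = n₀ − 1ξ → 257 = 807.2 − 1ξ, giving ξ = 550.2 mol.
Outlet amounts (n = n₀ + ν ξ):
  E: 807.2 − 1(550.2) = 257
  D: 7515 − 3(550.2) = 5864
  F: 0 + 2(550.2) = 1100

5860 mol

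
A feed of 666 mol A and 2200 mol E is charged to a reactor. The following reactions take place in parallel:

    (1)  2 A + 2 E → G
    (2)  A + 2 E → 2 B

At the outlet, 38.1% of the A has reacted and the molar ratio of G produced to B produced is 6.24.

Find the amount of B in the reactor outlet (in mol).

Conversion of A: A consumed = 0.381 × 666 = 253.7 mol = 2ξ₁ + 1ξ₂.
Selectivity: 1ξ₁ / (2ξ₂) = 6.24 → ξ₁ = 12.48 ξ₂.
Substitute: (2·12.48 + 1) ξ₂ = 253.7 → ξ₂ = 9.774 mol, ξ₁ = 122 mol.
Outlet amounts (n = n₀ + Σ ν·ξ):
  A: 666 − 2(122) − 1(9.774) = 412.3
  E: 2200 − 2(122) − 2(9.774) = 1936
  G: 0 + 1(122) = 122
  B: 0 + 2(9.774) = 19.55

19.5 mol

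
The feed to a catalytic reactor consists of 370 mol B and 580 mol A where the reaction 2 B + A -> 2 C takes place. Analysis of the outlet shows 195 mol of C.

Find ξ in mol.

For C: n = n₀ + 2ξ → 195 = 0 + 2ξ, giving ξ = 97.5 mol.
Outlet amounts (n = n₀ + ν ξ):
  B: 370 − 2(97.5) = 175
  A: 580 − 1(97.5) = 482.5
  C: 0 + 2(97.5) = 195

ξ = 97.5 mol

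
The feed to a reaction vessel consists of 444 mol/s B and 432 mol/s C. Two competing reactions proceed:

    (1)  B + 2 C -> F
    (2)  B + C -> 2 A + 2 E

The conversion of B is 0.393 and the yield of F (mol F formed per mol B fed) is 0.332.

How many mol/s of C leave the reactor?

Yield of F: 1ξ₁ / 444 = 0.332 → ξ₁ = 147.4 mol/s.
Conversion of B: 1ξ₁ + 1ξ₂ = 0.393 × 444 = 174.5 → ξ₂ = 27.08 mol/s.
Outlet amounts (n = n₀ + Σ ν·ξ):
  B: 444 − 1(147.4) − 1(27.08) = 269.5
  C: 432 − 2(147.4) − 1(27.08) = 110.1
  F: 0 + 1(147.4) = 147.4
  A: 0 + 2(27.08) = 54.17
  E: 0 + 2(27.08) = 54.17

110 mol/s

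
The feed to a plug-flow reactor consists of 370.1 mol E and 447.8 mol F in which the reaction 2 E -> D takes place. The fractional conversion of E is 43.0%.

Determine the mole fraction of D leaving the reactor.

0.108

E reacted = 0.43 × 370.1 = 159.1 mol; ν_E = −2, so ξ = 159.1/2 = 79.57 mol.
Outlet amounts (n = n₀ + ν ξ):
  E: 370.1 − 2(79.57) = 211
  D: 0 + 1(79.57) = 79.57
  F: 447.8 (inert)
Total out = 738.3 mol; y_D = 79.57 / 738.3 = 0.1078.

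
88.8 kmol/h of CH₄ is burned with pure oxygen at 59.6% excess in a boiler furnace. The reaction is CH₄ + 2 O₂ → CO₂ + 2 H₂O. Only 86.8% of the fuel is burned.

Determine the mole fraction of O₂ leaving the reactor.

Stoichiometric O₂ = 2 × 88.8 = 177.6 kmol/h; O₂ fed = 177.6 × 1.596 = 283.4 kmol/h.
Fuel reacted = 0.868 × 88.8 → ξ = 77.08 kmol/h.
Outlet (n = n₀ + ν ξ):
  CH₄: 88.8 − 1(77.08) = 11.72
  O₂: 283.4 − 2(77.08) = 129.3
  CO₂: 0 + 1(77.08) = 77.08
  H₂O: 0 + 2(77.08) = 154.2
Total out = 372.2 kmol/h; y_O₂ = 129.3 / 372.2 = 0.3473.

0.347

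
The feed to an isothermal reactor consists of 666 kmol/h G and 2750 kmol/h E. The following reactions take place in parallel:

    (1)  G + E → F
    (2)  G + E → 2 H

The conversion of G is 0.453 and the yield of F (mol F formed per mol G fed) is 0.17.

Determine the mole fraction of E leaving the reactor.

0.741

Yield of F: 1ξ₁ / 666 = 0.17 → ξ₁ = 113.2 kmol/h.
Conversion of G: 1ξ₁ + 1ξ₂ = 0.453 × 666 = 301.7 → ξ₂ = 188.5 kmol/h.
Outlet amounts (n = n₀ + Σ ν·ξ):
  G: 666 − 1(113.2) − 1(188.5) = 364.3
  E: 2750 − 1(113.2) − 1(188.5) = 2448
  F: 0 + 1(113.2) = 113.2
  H: 0 + 2(188.5) = 377
Total out = 3303 kmol/h; y_E = 2448 / 3303 = 0.7413.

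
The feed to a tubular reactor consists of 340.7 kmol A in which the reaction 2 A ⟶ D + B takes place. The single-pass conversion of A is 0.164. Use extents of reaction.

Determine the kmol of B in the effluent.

A reacted = 0.164 × 340.7 = 55.87 kmol; ν_A = −2, so ξ = 55.87/2 = 27.94 kmol.
Outlet amounts (n = n₀ + ν ξ):
  A: 340.7 − 2(27.94) = 284.8
  D: 0 + 1(27.94) = 27.94
  B: 0 + 1(27.94) = 27.94

27.9 kmol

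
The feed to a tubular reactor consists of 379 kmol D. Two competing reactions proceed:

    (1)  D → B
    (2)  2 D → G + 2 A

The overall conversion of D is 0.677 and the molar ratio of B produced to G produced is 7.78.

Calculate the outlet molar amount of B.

204 kmol

Conversion of D: D consumed = 0.677 × 379 = 256.6 kmol = 1ξ₁ + 2ξ₂.
Selectivity: 1ξ₁ / (1ξ₂) = 7.78 → ξ₁ = 7.78 ξ₂.
Substitute: (1·7.78 + 2) ξ₂ = 256.6 → ξ₂ = 26.24 kmol, ξ₁ = 204.1 kmol.
Outlet amounts (n = n₀ + Σ ν·ξ):
  D: 379 − 1(204.1) − 2(26.24) = 122.4
  B: 0 + 1(204.1) = 204.1
  G: 0 + 1(26.24) = 26.24
  A: 0 + 2(26.24) = 52.47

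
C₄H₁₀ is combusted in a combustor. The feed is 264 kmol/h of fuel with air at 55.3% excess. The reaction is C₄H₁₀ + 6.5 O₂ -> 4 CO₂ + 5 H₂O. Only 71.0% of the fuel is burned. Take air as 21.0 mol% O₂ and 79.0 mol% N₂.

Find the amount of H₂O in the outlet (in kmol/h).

937 kmol/h

Stoichiometric O₂ = 6.5 × 264 = 1716 kmol/h; O₂ fed = 1716 × 1.553 = 2665 kmol/h.
N₂ fed = 2665 × 79/21 = 10030 kmol/h.
Fuel reacted = 0.71 × 264 → ξ = 187.4 kmol/h.
Outlet (n = n₀ + ν ξ):
  C₄H₁₀: 264 − 1(187.4) = 76.56
  O₂: 2665 − 6.5(187.4) = 1447
  N₂: 10030 (inert)
  CO₂: 0 + 4(187.4) = 749.8
  H₂O: 0 + 5(187.4) = 937.2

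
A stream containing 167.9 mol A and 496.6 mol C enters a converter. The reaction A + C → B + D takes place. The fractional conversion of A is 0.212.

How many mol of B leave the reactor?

35.6 mol

A reacted = 0.212 × 167.9 = 35.59 mol; ν_A = −1, so ξ = 35.59/1 = 35.59 mol.
Outlet amounts (n = n₀ + ν ξ):
  A: 167.9 − 1(35.59) = 132.3
  C: 496.6 − 1(35.59) = 461
  B: 0 + 1(35.59) = 35.59
  D: 0 + 1(35.59) = 35.59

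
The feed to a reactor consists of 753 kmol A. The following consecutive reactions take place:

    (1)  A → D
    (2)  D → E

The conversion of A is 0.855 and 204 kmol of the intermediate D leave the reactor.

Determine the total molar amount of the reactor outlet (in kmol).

753 kmol

Conversion of A: A consumed = 1ξ₁ = 0.855 × 753 → ξ₁ = 643.8 kmol.
D balance: n_D = 0 + 1ξ₁ − 1ξ₂ = 204 → ξ₂ = (1·643.8 − 204)/1 = 439.8 kmol.
Outlet amounts (n = n₀ + Σ ν·ξ):
  A: 753 − 1(643.8) = 109.2
  D: 0 + 1(643.8) − 1(439.8) = 204
  E: 0 + 1(439.8) = 439.8
Total out = 109.2 + 204 + 439.8 = 753 kmol.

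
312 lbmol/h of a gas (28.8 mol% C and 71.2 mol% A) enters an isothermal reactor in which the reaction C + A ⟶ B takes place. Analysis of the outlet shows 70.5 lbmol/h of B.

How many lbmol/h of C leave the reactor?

For B: n = n₀ + 1ξ → 70.5 = 0 + 1ξ, giving ξ = 70.5 lbmol/h.
Outlet amounts (n = n₀ + ν ξ):
  C: 89.86 − 1(70.5) = 19.36
  A: 222.1 − 1(70.5) = 151.6
  B: 0 + 1(70.5) = 70.5

19.4 lbmol/h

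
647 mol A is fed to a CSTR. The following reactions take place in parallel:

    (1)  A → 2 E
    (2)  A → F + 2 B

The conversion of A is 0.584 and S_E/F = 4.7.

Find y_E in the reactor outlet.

Conversion of A: A consumed = 0.584 × 647 = 377.8 mol = 1ξ₁ + 1ξ₂.
Selectivity: 2ξ₁ / (1ξ₂) = 4.7 → ξ₁ = 2.35 ξ₂.
Substitute: (1·2.35 + 1) ξ₂ = 377.8 → ξ₂ = 112.8 mol, ξ₁ = 265.1 mol.
Outlet amounts (n = n₀ + Σ ν·ξ):
  A: 647 − 1(265.1) − 1(112.8) = 269.2
  E: 0 + 2(265.1) = 530.1
  F: 0 + 1(112.8) = 112.8
  B: 0 + 2(112.8) = 225.6
Total out = 1138 mol; y_E = 530.1 / 1138 = 0.466.

0.466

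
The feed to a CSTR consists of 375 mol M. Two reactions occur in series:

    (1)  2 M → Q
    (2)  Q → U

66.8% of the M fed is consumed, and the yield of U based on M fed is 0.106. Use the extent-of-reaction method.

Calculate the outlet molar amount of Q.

Conversion of M: M consumed = 2ξ₁ = 0.668 × 375 → ξ₁ = 125.3 mol.
Yield of U: 1ξ₂ / 375 = 0.106 → ξ₂ = 39.75 mol.
Outlet amounts (n = n₀ + Σ ν·ξ):
  M: 375 − 2(125.3) = 124.5
  Q: 0 + 1(125.3) − 1(39.75) = 85.5
  U: 0 + 1(39.75) = 39.75

85.5 mol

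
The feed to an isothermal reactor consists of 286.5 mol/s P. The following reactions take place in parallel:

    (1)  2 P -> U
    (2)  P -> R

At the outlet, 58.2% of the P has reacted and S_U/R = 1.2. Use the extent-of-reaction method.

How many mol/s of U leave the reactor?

58.9 mol/s

Conversion of P: P consumed = 0.582 × 286.5 = 166.7 mol/s = 2ξ₁ + 1ξ₂.
Selectivity: 1ξ₁ / (1ξ₂) = 1.2 → ξ₁ = 1.2 ξ₂.
Substitute: (2·1.2 + 1) ξ₂ = 166.7 → ξ₂ = 49.04 mol/s, ξ₁ = 58.85 mol/s.
Outlet amounts (n = n₀ + Σ ν·ξ):
  P: 286.5 − 2(58.85) − 1(49.04) = 119.8
  U: 0 + 1(58.85) = 58.85
  R: 0 + 1(49.04) = 49.04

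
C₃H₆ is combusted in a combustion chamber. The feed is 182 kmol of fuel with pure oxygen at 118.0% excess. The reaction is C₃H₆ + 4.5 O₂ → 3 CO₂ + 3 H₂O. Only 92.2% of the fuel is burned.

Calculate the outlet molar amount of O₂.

Stoichiometric O₂ = 4.5 × 182 = 819 kmol; O₂ fed = 819 × 2.180 = 1785 kmol.
Fuel reacted = 0.922 × 182 → ξ = 167.8 kmol.
Outlet (n = n₀ + ν ξ):
  C₃H₆: 182 − 1(167.8) = 14.2
  O₂: 1785 − 4.5(167.8) = 1030
  CO₂: 0 + 3(167.8) = 503.4
  H₂O: 0 + 3(167.8) = 503.4

1030 kmol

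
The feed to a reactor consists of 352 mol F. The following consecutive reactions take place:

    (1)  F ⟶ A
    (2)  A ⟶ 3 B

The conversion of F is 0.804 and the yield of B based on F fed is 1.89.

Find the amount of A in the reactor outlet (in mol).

Conversion of F: F consumed = 1ξ₁ = 0.804 × 352 → ξ₁ = 283 mol.
Yield of B: 3ξ₂ / 352 = 1.89 → ξ₂ = 221.8 mol.
Outlet amounts (n = n₀ + Σ ν·ξ):
  F: 352 − 1(283) = 68.99
  A: 0 + 1(283) − 1(221.8) = 61.25
  B: 0 + 3(221.8) = 665.3

61.2 mol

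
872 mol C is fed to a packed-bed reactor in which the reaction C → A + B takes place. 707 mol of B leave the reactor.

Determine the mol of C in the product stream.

For B: n = n₀ + 1ξ → 707 = 0 + 1ξ, giving ξ = 707 mol.
Outlet amounts (n = n₀ + ν ξ):
  C: 872 − 1(707) = 165
  A: 0 + 1(707) = 707
  B: 0 + 1(707) = 707

165 mol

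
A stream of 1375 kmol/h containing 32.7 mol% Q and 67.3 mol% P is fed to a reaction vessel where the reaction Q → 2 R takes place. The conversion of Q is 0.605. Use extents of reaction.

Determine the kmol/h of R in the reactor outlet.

Q reacted = 0.605 × 449.6 = 272 kmol/h; ν_Q = −1, so ξ = 272/1 = 272 kmol/h.
Outlet amounts (n = n₀ + ν ξ):
  Q: 449.6 − 1(272) = 177.6
  R: 0 + 2(272) = 544
  P: 925.4 (inert)

544 kmol/h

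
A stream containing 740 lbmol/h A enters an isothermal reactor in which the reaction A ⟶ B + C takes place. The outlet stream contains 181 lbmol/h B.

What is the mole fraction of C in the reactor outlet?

For B: n = n₀ + 1ξ → 181 = 0 + 1ξ, giving ξ = 181 lbmol/h.
Outlet amounts (n = n₀ + ν ξ):
  A: 740 − 1(181) = 559
  B: 0 + 1(181) = 181
  C: 0 + 1(181) = 181
Total out = 921 lbmol/h; y_C = 181 / 921 = 0.1965.

0.197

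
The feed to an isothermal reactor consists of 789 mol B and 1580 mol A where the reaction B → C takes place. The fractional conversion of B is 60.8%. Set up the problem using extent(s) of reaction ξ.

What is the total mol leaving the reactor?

B reacted = 0.608 × 789 = 479.7 mol; ν_B = −1, so ξ = 479.7/1 = 479.7 mol.
Outlet amounts (n = n₀ + ν ξ):
  B: 789 − 1(479.7) = 309.3
  C: 0 + 1(479.7) = 479.7
  A: 1580 (inert)
Total out = 309.3 + 479.7 + 1580 = 2369 mol.

2370 mol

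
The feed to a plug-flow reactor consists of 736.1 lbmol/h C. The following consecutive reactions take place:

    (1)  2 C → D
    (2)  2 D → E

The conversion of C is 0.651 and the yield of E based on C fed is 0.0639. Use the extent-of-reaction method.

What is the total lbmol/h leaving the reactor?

Conversion of C: C consumed = 2ξ₁ = 0.651 × 736.1 → ξ₁ = 239.6 lbmol/h.
Yield of E: 1ξ₂ / 736.1 = 0.0639 → ξ₂ = 47.04 lbmol/h.
Outlet amounts (n = n₀ + Σ ν·ξ):
  C: 736.1 − 2(239.6) = 256.9
  D: 0 + 1(239.6) − 2(47.04) = 145.5
  E: 0 + 1(47.04) = 47.04
Total out = 256.9 + 145.5 + 47.04 = 449.5 lbmol/h.

449 lbmol/h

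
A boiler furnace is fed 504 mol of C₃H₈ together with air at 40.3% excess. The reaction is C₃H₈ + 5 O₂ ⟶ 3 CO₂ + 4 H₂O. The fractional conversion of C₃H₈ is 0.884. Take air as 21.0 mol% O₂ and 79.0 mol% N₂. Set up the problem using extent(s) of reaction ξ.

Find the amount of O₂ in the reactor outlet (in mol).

1310 mol

Stoichiometric O₂ = 5 × 504 = 2520 mol; O₂ fed = 2520 × 1.403 = 3536 mol.
N₂ fed = 3536 × 79/21 = 13300 mol.
Fuel reacted = 0.884 × 504 → ξ = 445.5 mol.
Outlet (n = n₀ + ν ξ):
  C₃H₈: 504 − 1(445.5) = 58.46
  O₂: 3536 − 5(445.5) = 1308
  N₂: 13300 (inert)
  CO₂: 0 + 3(445.5) = 1337
  H₂O: 0 + 4(445.5) = 1782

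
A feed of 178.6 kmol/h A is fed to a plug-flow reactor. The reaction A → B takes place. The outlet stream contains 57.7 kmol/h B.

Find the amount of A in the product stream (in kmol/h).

For B: n = n₀ + 1ξ → 57.7 = 0 + 1ξ, giving ξ = 57.7 kmol/h.
Outlet amounts (n = n₀ + ν ξ):
  A: 178.6 − 1(57.7) = 120.9
  B: 0 + 1(57.7) = 57.7

121 kmol/h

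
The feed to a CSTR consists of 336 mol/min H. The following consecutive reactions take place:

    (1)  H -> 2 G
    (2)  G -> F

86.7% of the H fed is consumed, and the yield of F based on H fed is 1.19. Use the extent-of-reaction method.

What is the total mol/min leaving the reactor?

Conversion of H: H consumed = 1ξ₁ = 0.867 × 336 → ξ₁ = 291.3 mol/min.
Yield of F: 1ξ₂ / 336 = 1.19 → ξ₂ = 399.8 mol/min.
Outlet amounts (n = n₀ + Σ ν·ξ):
  H: 336 − 1(291.3) = 44.69
  G: 0 + 2(291.3) − 1(399.8) = 182.8
  F: 0 + 1(399.8) = 399.8
Total out = 44.69 + 182.8 + 399.8 = 627.3 mol/min.

627 mol/min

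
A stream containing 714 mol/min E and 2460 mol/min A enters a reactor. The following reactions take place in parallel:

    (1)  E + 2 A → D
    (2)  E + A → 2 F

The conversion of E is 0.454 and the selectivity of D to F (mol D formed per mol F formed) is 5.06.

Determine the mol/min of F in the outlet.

58.3 mol/min

Conversion of E: E consumed = 0.454 × 714 = 324.2 mol/min = 1ξ₁ + 1ξ₂.
Selectivity: 1ξ₁ / (2ξ₂) = 5.06 → ξ₁ = 10.12 ξ₂.
Substitute: (1·10.12 + 1) ξ₂ = 324.2 → ξ₂ = 29.15 mol/min, ξ₁ = 295 mol/min.
Outlet amounts (n = n₀ + Σ ν·ξ):
  E: 714 − 1(295) − 1(29.15) = 389.8
  A: 2460 − 2(295) − 1(29.15) = 1841
  D: 0 + 1(295) = 295
  F: 0 + 2(29.15) = 58.3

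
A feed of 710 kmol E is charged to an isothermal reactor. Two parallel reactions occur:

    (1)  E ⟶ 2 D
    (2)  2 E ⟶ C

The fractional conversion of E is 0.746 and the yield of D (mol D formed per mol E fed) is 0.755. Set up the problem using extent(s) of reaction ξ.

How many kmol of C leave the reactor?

Yield of D: 2ξ₁ / 710 = 0.755 → ξ₁ = 268 kmol.
Conversion of E: 1ξ₁ + 2ξ₂ = 0.746 × 710 = 529.7 → ξ₂ = 130.8 kmol.
Outlet amounts (n = n₀ + Σ ν·ξ):
  E: 710 − 1(268) − 2(130.8) = 180.3
  D: 0 + 2(268) = 536
  C: 0 + 1(130.8) = 130.8

131 kmol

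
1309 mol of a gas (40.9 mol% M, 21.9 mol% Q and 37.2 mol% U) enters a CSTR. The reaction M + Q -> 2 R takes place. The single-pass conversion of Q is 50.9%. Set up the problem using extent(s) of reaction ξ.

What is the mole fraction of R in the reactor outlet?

0.223

Q reacted = 0.509 × 286.7 = 145.9 mol; ν_Q = −1, so ξ = 145.9/1 = 145.9 mol.
Outlet amounts (n = n₀ + ν ξ):
  M: 535.4 − 1(145.9) = 389.5
  Q: 286.7 − 1(145.9) = 140.8
  R: 0 + 2(145.9) = 291.8
  U: 486.9 (inert)
Total out = 1309 mol; y_R = 291.8 / 1309 = 0.2229.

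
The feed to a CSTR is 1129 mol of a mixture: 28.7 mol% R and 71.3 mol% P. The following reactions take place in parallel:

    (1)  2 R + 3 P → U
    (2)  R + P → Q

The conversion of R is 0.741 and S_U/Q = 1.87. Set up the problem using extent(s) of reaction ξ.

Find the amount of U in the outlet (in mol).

Conversion of R: R consumed = 0.741 × 324 = 240.1 mol = 2ξ₁ + 1ξ₂.
Selectivity: 1ξ₁ / (1ξ₂) = 1.87 → ξ₁ = 1.87 ξ₂.
Substitute: (2·1.87 + 1) ξ₂ = 240.1 → ξ₂ = 50.65 mol, ξ₁ = 94.72 mol.
Outlet amounts (n = n₀ + Σ ν·ξ):
  R: 324 − 2(94.72) − 1(50.65) = 83.92
  P: 805 − 3(94.72) − 1(50.65) = 470.2
  U: 0 + 1(94.72) = 94.72
  Q: 0 + 1(50.65) = 50.65

94.7 mol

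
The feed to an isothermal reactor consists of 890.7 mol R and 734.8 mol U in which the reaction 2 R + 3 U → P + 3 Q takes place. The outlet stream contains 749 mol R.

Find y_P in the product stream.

For R: n = n₀ − 2ξ → 749 = 890.7 − 2ξ, giving ξ = 70.85 mol.
Outlet amounts (n = n₀ + ν ξ):
  R: 890.7 − 2(70.85) = 749
  U: 734.8 − 3(70.85) = 522.2
  P: 0 + 1(70.85) = 70.85
  Q: 0 + 3(70.85) = 212.6
Total out = 1555 mol; y_P = 70.85 / 1555 = 0.04557.

0.0456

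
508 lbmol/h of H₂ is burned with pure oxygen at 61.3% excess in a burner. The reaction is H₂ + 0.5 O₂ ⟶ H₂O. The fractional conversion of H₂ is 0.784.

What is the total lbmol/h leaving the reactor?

719 lbmol/h

Stoichiometric O₂ = 0.5 × 508 = 254 lbmol/h; O₂ fed = 254 × 1.613 = 409.7 lbmol/h.
Fuel reacted = 0.784 × 508 → ξ = 398.3 lbmol/h.
Outlet (n = n₀ + ν ξ):
  H₂: 508 − 1(398.3) = 109.7
  O₂: 409.7 − 0.5(398.3) = 210.6
  H₂O: 0 + 1(398.3) = 398.3
Total out = 109.7 + 210.6 + 398.3 = 718.6 lbmol/h.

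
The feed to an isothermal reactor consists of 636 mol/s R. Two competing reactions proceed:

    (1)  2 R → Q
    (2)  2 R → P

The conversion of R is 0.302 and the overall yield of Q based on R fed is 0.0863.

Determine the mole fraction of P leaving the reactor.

0.0762

Yield of Q: 1ξ₁ / 636 = 0.0863 → ξ₁ = 54.89 mol/s.
Conversion of R: 2ξ₁ + 2ξ₂ = 0.302 × 636 = 192.1 → ξ₂ = 41.15 mol/s.
Outlet amounts (n = n₀ + Σ ν·ξ):
  R: 636 − 2(54.89) − 2(41.15) = 443.9
  Q: 0 + 1(54.89) = 54.89
  P: 0 + 1(41.15) = 41.15
Total out = 540 mol/s; y_P = 41.15 / 540 = 0.07621.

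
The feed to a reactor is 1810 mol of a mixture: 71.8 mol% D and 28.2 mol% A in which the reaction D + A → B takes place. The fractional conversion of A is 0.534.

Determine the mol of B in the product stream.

273 mol

A reacted = 0.534 × 510.4 = 272.6 mol; ν_A = −1, so ξ = 272.6/1 = 272.6 mol.
Outlet amounts (n = n₀ + ν ξ):
  D: 1300 − 1(272.6) = 1027
  A: 510.4 − 1(272.6) = 237.9
  B: 0 + 1(272.6) = 272.6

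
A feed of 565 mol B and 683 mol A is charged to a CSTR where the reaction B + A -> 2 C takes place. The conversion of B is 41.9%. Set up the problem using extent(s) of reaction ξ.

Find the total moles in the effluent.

1250 mol

B reacted = 0.419 × 565 = 236.7 mol; ν_B = −1, so ξ = 236.7/1 = 236.7 mol.
Outlet amounts (n = n₀ + ν ξ):
  B: 565 − 1(236.7) = 328.3
  A: 683 − 1(236.7) = 446.3
  C: 0 + 2(236.7) = 473.5
Total out = 328.3 + 446.3 + 473.5 = 1248 mol.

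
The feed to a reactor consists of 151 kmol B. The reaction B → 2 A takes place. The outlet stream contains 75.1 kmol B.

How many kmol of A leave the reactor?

For B: n = n₀ − 1ξ → 75.1 = 151 − 1ξ, giving ξ = 75.9 kmol.
Outlet amounts (n = n₀ + ν ξ):
  B: 151 − 1(75.9) = 75.1
  A: 0 + 2(75.9) = 151.8

152 kmol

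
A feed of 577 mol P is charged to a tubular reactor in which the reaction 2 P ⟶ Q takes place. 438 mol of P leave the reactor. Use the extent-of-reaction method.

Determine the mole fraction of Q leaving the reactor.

0.137

For P: n = n₀ − 2ξ → 438 = 577 − 2ξ, giving ξ = 69.5 mol.
Outlet amounts (n = n₀ + ν ξ):
  P: 577 − 2(69.5) = 438
  Q: 0 + 1(69.5) = 69.5
Total out = 507.5 mol; y_Q = 69.5 / 507.5 = 0.1369.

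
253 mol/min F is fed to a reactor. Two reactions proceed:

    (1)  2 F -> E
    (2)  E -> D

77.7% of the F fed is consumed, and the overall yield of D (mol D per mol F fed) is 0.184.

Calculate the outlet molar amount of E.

Conversion of F: F consumed = 2ξ₁ = 0.777 × 253 → ξ₁ = 98.29 mol/min.
Yield of D: 1ξ₂ / 253 = 0.184 → ξ₂ = 46.55 mol/min.
Outlet amounts (n = n₀ + Σ ν·ξ):
  F: 253 − 2(98.29) = 56.42
  E: 0 + 1(98.29) − 1(46.55) = 51.74
  D: 0 + 1(46.55) = 46.55

51.7 mol/min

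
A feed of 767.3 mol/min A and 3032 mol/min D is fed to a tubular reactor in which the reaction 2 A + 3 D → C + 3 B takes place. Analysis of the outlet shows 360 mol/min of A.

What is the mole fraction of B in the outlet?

For A: n = n₀ − 2ξ → 360 = 767.3 − 2ξ, giving ξ = 203.6 mol/min.
Outlet amounts (n = n₀ + ν ξ):
  A: 767.3 − 2(203.6) = 360
  D: 3032 − 3(203.6) = 2421
  C: 0 + 1(203.6) = 203.6
  B: 0 + 3(203.6) = 610.9
Total out = 3596 mol/min; y_B = 610.9 / 3596 = 0.1699.

0.17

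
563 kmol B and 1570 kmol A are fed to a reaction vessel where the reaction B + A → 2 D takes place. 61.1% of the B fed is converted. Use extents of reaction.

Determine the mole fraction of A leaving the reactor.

B reacted = 0.611 × 563 = 344 kmol; ν_B = −1, so ξ = 344/1 = 344 kmol.
Outlet amounts (n = n₀ + ν ξ):
  B: 563 − 1(344) = 219
  A: 1570 − 1(344) = 1226
  D: 0 + 2(344) = 688
Total out = 2133 kmol; y_A = 1226 / 2133 = 0.5748.

0.575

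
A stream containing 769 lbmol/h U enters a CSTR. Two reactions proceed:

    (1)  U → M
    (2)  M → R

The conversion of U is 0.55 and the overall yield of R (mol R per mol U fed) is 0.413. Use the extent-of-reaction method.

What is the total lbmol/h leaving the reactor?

Conversion of U: U consumed = 1ξ₁ = 0.55 × 769 → ξ₁ = 423 lbmol/h.
Yield of R: 1ξ₂ / 769 = 0.413 → ξ₂ = 317.6 lbmol/h.
Outlet amounts (n = n₀ + Σ ν·ξ):
  U: 769 − 1(423) = 346
  M: 0 + 1(423) − 1(317.6) = 105.4
  R: 0 + 1(317.6) = 317.6
Total out = 346 + 105.4 + 317.6 = 769 lbmol/h.

769 lbmol/h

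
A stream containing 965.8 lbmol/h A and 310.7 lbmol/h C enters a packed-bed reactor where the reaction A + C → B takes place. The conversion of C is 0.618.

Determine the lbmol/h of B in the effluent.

C reacted = 0.618 × 310.7 = 192 lbmol/h; ν_C = −1, so ξ = 192/1 = 192 lbmol/h.
Outlet amounts (n = n₀ + ν ξ):
  A: 965.8 − 1(192) = 773.8
  C: 310.7 − 1(192) = 118.7
  B: 0 + 1(192) = 192

192 lbmol/h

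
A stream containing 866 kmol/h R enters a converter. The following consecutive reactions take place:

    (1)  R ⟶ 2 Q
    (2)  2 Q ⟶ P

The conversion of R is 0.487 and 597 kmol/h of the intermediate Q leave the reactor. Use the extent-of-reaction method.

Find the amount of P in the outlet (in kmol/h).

123 kmol/h

Conversion of R: R consumed = 1ξ₁ = 0.487 × 866 → ξ₁ = 421.7 kmol/h.
Q balance: n_Q = 0 + 2ξ₁ − 2ξ₂ = 597 → ξ₂ = (2·421.7 − 597)/2 = 123.2 kmol/h.
Outlet amounts (n = n₀ + Σ ν·ξ):
  R: 866 − 1(421.7) = 444.3
  Q: 0 + 2(421.7) − 2(123.2) = 597
  P: 0 + 1(123.2) = 123.2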